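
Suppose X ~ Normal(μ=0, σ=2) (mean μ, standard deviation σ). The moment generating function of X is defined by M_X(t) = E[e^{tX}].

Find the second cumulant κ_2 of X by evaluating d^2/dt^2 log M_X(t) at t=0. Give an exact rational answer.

κ_2 = K^(2)(0) = 4

M_X(t) = e^(2*t^2)
K_X(t) = log M_X(t) = 2*t^2
K^(2)(t) = 4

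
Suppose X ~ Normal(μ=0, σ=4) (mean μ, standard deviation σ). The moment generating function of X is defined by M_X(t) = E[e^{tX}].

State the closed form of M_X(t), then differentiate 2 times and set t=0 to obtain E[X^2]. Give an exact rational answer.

E[X^2] = M′′(0) = 16

M_X(t) = e^(8*t^2)
M′(t) = 16*t*e^(8*t^2)
M′′(t) = 256*t^2*e^(8*t^2) + 16*e^(8*t^2)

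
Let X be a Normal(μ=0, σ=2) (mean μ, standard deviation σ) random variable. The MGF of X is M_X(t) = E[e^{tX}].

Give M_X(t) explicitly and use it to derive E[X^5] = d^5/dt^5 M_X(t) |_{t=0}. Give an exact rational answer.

M_X(t) = e^(2*t^2)
dM/dt = 4*t*e^(2*t^2)
d^2M/dt^2 = 16*t^2*e^(2*t^2) + 4*e^(2*t^2)
d^3M/dt^3 = 64*t^3*e^(2*t^2) + 48*t*e^(2*t^2)
d^4M/dt^4 = 256*t^4*e^(2*t^2) + 384*t^2*e^(2*t^2) + 48*e^(2*t^2)
d^5M/dt^5 = 1024*t^5*e^(2*t^2) + 2560*t^3*e^(2*t^2) + 960*t*e^(2*t^2)

E[X^5] = d^5M/dt^5 |_{t=0} = 0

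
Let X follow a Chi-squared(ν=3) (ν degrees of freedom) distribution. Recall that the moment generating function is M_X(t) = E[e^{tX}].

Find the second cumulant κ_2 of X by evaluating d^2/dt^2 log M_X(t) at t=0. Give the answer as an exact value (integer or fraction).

κ_2 = d^2K/dt^2 |_{t=0} = 6

M_X(t) = (1 - 2*t)^(-3/2)
K_X(t) = log M_X(t) = -3*log(1 - 2*t)/2
dK/dt = -3/(2*t - 1)
d^2K/dt^2 = 6/(4*t^2 - 4*t + 1)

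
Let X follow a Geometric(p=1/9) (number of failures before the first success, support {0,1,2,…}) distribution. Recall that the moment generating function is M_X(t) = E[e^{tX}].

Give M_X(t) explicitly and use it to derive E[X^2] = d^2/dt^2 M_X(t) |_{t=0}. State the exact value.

E[X^2] = D^2[M](0) = 136

M_X(t) = 1/(9*(1 - 8*e^(t)/9))
D^2[M](t) = (-64*e^(2*t) - 72*e^(t))/(512*e^(3*t) - 1728*e^(2*t) + 1944*e^(t) - 729)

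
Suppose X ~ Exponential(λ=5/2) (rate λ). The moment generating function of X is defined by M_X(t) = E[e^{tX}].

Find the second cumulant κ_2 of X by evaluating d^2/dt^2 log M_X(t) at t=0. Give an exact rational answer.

M_X(t) = 5/(2*(5/2 - t))
K_X(t) = log M_X(t) = -log(5/2 - t) - log(2) + log(5)
K^(2)(t) = 4/(4*t^2 - 20*t + 25)

κ_2 = K^(2)(0) = 4/25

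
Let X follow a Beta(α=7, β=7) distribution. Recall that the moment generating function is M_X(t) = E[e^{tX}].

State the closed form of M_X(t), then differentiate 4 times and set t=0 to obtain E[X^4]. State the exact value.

M_X(t) = ₁F₁(7; 14; t)
D^4[M](t) = 3*₁F₁(11; 18; t)/34

E[X^4] = D^4[M](0) = 3/34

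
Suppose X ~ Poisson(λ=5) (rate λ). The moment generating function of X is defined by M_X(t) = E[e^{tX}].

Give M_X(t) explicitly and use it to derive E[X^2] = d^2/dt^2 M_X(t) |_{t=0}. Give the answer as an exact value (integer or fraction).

E[X^2] = M′′(0) = 30

M_X(t) = e^(5*e^(t) - 5)
M′(t) = 5*e^(-5)*e^(t)*e^(5*e^(t))
M′′(t) = (25*e^(2*t)*e^(5*e^(t)) + 5*e^(t)*e^(5*e^(t)))*e^(-5)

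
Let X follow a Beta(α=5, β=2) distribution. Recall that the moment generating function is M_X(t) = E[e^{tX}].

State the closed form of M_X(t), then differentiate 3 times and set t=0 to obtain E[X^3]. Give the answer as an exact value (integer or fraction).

M_X(t) = ₁F₁(5; 7; t)
dM/dt = 5*₁F₁(6; 8; t)/7
d^2M/dt^2 = 15*₁F₁(7; 9; t)/28
d^3M/dt^3 = 5*₁F₁(8; 10; t)/12

E[X^3] = d^3M/dt^3 |_{t=0} = 5/12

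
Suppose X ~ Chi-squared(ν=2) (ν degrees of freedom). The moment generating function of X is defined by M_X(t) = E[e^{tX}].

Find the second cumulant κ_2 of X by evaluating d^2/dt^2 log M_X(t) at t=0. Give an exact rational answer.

M_X(t) = 1/(1 - 2*t)
K_X(t) = log M_X(t) = -log(1 - 2*t)
K′(t) = -2/(2*t - 1)
K′′(t) = 4/(4*t^2 - 4*t + 1)

κ_2 = K′′(0) = 4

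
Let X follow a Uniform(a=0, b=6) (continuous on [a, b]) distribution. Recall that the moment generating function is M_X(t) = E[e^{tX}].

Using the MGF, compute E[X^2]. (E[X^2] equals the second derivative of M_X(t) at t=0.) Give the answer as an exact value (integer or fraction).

M_X(t) = (e^(6*t) - 1)/(6*t)
D^2[M](t) = (18*t^2*e^(6*t) - 6*t*e^(6*t) + e^(6*t) - 1)/(3*t^3)

E[X^2] = D^2[M](0) = 12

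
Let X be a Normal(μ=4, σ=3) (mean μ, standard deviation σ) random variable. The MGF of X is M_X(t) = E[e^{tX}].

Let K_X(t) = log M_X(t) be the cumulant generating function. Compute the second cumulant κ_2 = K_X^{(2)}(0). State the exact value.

κ_2 = d^2K/dt^2 |_{t=0} = 9

M_X(t) = e^(9*t^2/2 + 4*t)
K_X(t) = log M_X(t) = 9*t^2/2 + 4*t
dK/dt = 9*t + 4
d^2K/dt^2 = 9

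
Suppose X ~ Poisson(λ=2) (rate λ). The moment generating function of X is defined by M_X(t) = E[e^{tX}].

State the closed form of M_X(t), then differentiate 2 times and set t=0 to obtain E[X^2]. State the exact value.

E[X^2] = D^2[M](0) = 6

M_X(t) = e^(2*e^(t) - 2)
D^2[M](t) = (4*e^(2*t)*e^(2*e^(t)) + 2*e^(t)*e^(2*e^(t)))*e^(-2)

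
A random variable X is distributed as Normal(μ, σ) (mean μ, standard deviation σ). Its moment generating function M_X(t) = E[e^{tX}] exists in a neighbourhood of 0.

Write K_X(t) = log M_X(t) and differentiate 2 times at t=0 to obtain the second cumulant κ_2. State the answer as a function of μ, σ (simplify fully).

κ_2 = K^(2)(0) = σ^2

M_X(t) = e^(μ*t + σ^2*t^2/2)
K_X(t) = log M_X(t) = μ*t + σ^2*t^2/2
K^(2)(t) = σ^2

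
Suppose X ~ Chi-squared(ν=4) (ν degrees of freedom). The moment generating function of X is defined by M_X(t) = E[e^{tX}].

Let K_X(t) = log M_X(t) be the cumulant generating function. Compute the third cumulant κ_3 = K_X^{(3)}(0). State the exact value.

κ_3 = d^3K/dt^3 |_{t=0} = 32

M_X(t) = (1 - 2*t)^(-2)
K_X(t) = log M_X(t) = -2*log(1 - 2*t)
dK/dt = -4/(2*t - 1)
d^2K/dt^2 = 8/(4*t^2 - 4*t + 1)
d^3K/dt^3 = -32/(8*t^3 - 12*t^2 + 6*t - 1)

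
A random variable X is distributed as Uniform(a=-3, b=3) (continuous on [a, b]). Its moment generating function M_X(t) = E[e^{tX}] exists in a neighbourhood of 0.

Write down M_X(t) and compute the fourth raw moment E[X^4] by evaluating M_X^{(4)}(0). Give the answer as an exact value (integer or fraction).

M_X(t) = (e^(3*t) - e^(-3*t))/(6*t)
M′(t) = (3*t*e^(6*t) + 3*t - e^(6*t) + 1)*e^(-3*t)/(6*t^2)
M′′(t) = (9*t^2*e^(6*t) - 9*t^2 - 6*t*e^(6*t) - 6*t + 2*e^(6*t) - 2)*e^(-3*t)/(6*t^3)
M′′′(t) = (9*t^3*e^(6*t) + 9*t^3 - 9*t^2*e^(6*t) + 9*t^2 + 6*t*e^(6*t) + 6*t - 2*e^(6*t) + 2)*e^(-3*t)/(2*t^4)
M′′′′(t) = (27*t^4*e^(6*t) - 27*t^4 - 36*t^3*e^(6*t) - 36*t^3 + 36*t^2*e^(6*t) - 36*t^2 - 24*t*e^(6*t) - 24*t + 8*e^(6*t) - 8)*e^(-3*t)/(2*t^5)

E[X^4] = M′′′′(0) = 81/5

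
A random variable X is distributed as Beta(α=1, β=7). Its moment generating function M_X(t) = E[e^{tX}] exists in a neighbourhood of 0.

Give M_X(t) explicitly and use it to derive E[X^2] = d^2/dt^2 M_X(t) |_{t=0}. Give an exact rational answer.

E[X^2] = M^(2)(0) = 1/36

M_X(t) = ₁F₁(1; 8; t)
M^(2)(t) = ₁F₁(3; 10; t)/36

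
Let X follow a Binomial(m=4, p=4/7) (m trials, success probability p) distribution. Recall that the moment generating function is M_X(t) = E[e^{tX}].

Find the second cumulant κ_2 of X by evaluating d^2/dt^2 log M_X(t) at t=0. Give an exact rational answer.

M_X(t) = (4*e^(t)/7 + 3/7)^4
K_X(t) = log M_X(t) = 4*log(4*e^(t)/7 + 3/7)
K^(2)(t) = 48*e^(t)/(16*e^(2*t) + 24*e^(t) + 9)

κ_2 = K^(2)(0) = 48/49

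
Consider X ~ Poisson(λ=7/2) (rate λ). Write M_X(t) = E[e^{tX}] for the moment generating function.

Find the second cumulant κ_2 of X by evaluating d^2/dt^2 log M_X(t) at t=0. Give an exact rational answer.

M_X(t) = e^(7*e^(t)/2 - 7/2)
K_X(t) = log M_X(t) = 7*e^(t)/2 - 7/2
K′(t) = 7*e^(t)/2
K′′(t) = 7*e^(t)/2

κ_2 = K′′(0) = 7/2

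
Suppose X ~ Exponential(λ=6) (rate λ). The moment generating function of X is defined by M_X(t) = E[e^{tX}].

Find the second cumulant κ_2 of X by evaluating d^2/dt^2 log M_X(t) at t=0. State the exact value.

M_X(t) = 6/(6 - t)
K_X(t) = log M_X(t) = -log(6 - t) + log(6)
K^(2)(t) = 1/(t^2 - 12*t + 36)

κ_2 = K^(2)(0) = 1/36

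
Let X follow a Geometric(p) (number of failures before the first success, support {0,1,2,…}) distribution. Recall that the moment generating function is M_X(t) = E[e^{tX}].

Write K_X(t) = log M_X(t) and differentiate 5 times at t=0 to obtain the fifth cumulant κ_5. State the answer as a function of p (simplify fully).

κ_5 = K′′′′′(0) = (p^4 - 15*p^3 + 50*p^2 - 60*p + 24)/p^5

M_X(t) = p/(-(1 - p)*e^(t) + 1)
K_X(t) = log M_X(t) = log(p) - log(-(1 - p)*e^(t) + 1)
K′(t) = (-p*e^(t) + e^(t))/(p*e^(t) - e^(t) + 1)
K′′(t) = (-p*e^(t) + e^(t))/(p^2*e^(2*t) - 2*p*e^(2*t) + 2*p*e^(t) + e^(2*t) - 2*e^(t) + 1)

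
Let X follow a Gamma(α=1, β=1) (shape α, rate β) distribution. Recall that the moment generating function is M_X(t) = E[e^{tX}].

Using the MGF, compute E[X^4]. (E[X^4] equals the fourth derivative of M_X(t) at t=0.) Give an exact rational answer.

E[X^4] = M^(4)(0) = 24

M_X(t) = 1/(1 - t)
M^(4)(t) = -24/(t^5 - 5*t^4 + 10*t^3 - 10*t^2 + 5*t - 1)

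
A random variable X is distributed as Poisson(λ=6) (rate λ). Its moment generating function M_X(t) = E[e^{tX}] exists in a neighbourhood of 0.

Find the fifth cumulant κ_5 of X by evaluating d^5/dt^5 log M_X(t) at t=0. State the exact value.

κ_5 = D^5[K](0) = 6

M_X(t) = e^(6*e^(t) - 6)
K_X(t) = log M_X(t) = 6*e^(t) - 6
D^5[K](t) = 6*e^(t)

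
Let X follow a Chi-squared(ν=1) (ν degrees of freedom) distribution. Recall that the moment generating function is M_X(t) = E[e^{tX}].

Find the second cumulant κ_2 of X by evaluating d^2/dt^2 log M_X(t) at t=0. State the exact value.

κ_2 = K′′(0) = 2

M_X(t) = 1/√(1 - 2*t)
K_X(t) = log M_X(t) = -log(1 - 2*t)/2
K′(t) = -1/(2*t - 1)
K′′(t) = 2/(4*t^2 - 4*t + 1)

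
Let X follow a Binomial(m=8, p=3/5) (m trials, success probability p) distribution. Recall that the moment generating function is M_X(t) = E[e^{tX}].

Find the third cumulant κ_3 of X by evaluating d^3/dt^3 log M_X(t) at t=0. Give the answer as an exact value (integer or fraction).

κ_3 = d^3K/dt^3 |_{t=0} = -48/125

M_X(t) = (3*e^(t)/5 + 2/5)^8
K_X(t) = log M_X(t) = 8*log(3*e^(t)/5 + 2/5)
dK/dt = 24*e^(t)/(3*e^(t) + 2)
d^2K/dt^2 = 48*e^(t)/(9*e^(2*t) + 12*e^(t) + 4)
d^3K/dt^3 = (-144*e^(2*t) + 96*e^(t))/(27*e^(3*t) + 54*e^(2*t) + 36*e^(t) + 8)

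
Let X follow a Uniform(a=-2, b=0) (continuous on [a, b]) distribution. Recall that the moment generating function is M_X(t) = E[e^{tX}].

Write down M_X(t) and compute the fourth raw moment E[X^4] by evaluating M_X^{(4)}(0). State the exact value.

M_X(t) = (1 - e^(-2*t))/(2*t)
M′(t) = (2*t - e^(2*t) + 1)*e^(-2*t)/(2*t^2)
M′′(t) = (-2*t^2 - 2*t + e^(2*t) - 1)*e^(-2*t)/t^3
M′′′(t) = (4*t^3 + 6*t^2 + 6*t - 3*e^(2*t) + 3)*e^(-2*t)/t^4
M′′′′(t) = (-8*t^4 - 16*t^3 - 24*t^2 - 24*t + 12*e^(2*t) - 12)*e^(-2*t)/t^5

E[X^4] = M′′′′(0) = 16/5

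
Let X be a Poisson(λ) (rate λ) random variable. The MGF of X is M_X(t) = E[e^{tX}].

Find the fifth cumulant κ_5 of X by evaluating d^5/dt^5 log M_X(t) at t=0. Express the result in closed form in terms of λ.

M_X(t) = e^(λ*(e^(t) - 1))
K_X(t) = log M_X(t) = λ*(e^(t) - 1)
K′(t) = λ*e^(t)
K′′(t) = λ*e^(t)
K′′′(t) = λ*e^(t)
K′′′′(t) = λ*e^(t)
K′′′′′(t) = λ*e^(t)

κ_5 = K′′′′′(0) = λ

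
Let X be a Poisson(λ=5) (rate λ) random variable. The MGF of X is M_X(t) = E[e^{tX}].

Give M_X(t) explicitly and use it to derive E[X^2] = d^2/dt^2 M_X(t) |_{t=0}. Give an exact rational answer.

M_X(t) = e^(5*e^(t) - 5)
dM/dt = 5*e^(-5)*e^(t)*e^(5*e^(t))
d^2M/dt^2 = (25*e^(2*t)*e^(5*e^(t)) + 5*e^(t)*e^(5*e^(t)))*e^(-5)

E[X^2] = d^2M/dt^2 |_{t=0} = 30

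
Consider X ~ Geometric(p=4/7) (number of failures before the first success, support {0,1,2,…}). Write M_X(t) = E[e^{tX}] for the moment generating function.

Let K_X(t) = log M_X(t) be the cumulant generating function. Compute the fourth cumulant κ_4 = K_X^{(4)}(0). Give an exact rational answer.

M_X(t) = 4/(7*(1 - 3*e^(t)/7))
K_X(t) = log M_X(t) = -log(1 - 3*e^(t)/7) - log(7) + 2*log(2)
K′(t) = -3*e^(t)/(3*e^(t) - 7)
K′′(t) = 21*e^(t)/(9*e^(2*t) - 42*e^(t) + 49)
K′′′(t) = (-63*e^(2*t) - 147*e^(t))/(27*e^(3*t) - 189*e^(2*t) + 441*e^(t) - 343)
K′′′′(t) = (189*e^(3*t) + 1764*e^(2*t) + 1029*e^(t))/(81*e^(4*t) - 756*e^(3*t) + 2646*e^(2*t) - 4116*e^(t) + 2401)

κ_4 = K′′′′(0) = 1491/128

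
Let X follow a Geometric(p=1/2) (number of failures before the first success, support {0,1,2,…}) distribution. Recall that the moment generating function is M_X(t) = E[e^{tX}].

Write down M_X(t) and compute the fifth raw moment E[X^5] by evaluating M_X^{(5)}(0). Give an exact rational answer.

E[X^5] = M^(5)(0) = 541

M_X(t) = 1/(2*(1 - e^(t)/2))
M^(5)(t) = (e^(5*t) + 52*e^(4*t) + 264*e^(3*t) + 208*e^(2*t) + 16*e^(t))/(e^(6*t) - 12*e^(5*t) + 60*e^(4*t) - 160*e^(3*t) + 240*e^(2*t) - 192*e^(t) + 64)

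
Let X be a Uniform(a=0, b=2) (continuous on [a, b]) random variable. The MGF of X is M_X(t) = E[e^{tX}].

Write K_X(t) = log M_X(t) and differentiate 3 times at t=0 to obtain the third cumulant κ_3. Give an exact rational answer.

κ_3 = D^3[K](0) = 0

M_X(t) = (e^(2*t) - 1)/(2*t)
K_X(t) = log M_X(t) = -log(t) + log(e^(2*t) - 1) - log(2)
D^3[K](t) = (8*t^3*e^(4*t) + 8*t^3*e^(2*t) - 2*e^(6*t) + 6*e^(4*t) - 6*e^(2*t) + 2)/(t^3*e^(6*t) - 3*t^3*e^(4*t) + 3*t^3*e^(2*t) - t^3)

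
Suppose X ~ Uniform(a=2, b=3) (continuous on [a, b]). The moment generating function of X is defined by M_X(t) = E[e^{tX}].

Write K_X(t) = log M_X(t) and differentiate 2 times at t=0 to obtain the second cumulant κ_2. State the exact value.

M_X(t) = (e^(3*t) - e^(2*t))/t
K_X(t) = log M_X(t) = -log(t) + log(e^(3*t) - e^(2*t))
K′(t) = (3*t*e^(t) - 2*t - e^(t) + 1)/(t*e^(t) - t)
K′′(t) = (-t^2*e^(t) + e^(2*t) - 2*e^(t) + 1)/(t^2*e^(2*t) - 2*t^2*e^(t) + t^2)

κ_2 = K′′(0) = 1/12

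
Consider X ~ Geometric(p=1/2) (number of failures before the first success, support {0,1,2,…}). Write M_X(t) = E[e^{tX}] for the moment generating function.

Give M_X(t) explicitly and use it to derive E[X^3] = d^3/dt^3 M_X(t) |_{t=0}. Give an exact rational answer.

M_X(t) = 1/(2*(1 - e^(t)/2))
M′(t) = e^(t)/(e^(2*t) - 4*e^(t) + 4)
M′′(t) = (-e^(2*t) - 2*e^(t))/(e^(3*t) - 6*e^(2*t) + 12*e^(t) - 8)
M′′′(t) = (e^(3*t) + 8*e^(2*t) + 4*e^(t))/(e^(4*t) - 8*e^(3*t) + 24*e^(2*t) - 32*e^(t) + 16)

E[X^3] = M′′′(0) = 13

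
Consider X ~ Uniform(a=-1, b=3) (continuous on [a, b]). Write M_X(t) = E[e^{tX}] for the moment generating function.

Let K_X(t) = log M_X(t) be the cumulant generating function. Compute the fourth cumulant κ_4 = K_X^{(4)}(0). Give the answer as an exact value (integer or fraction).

M_X(t) = (e^(3*t) - e^(-t))/(4*t)
K_X(t) = log M_X(t) = -log(t) + log(e^(3*t) - e^(-t)) - 2*log(2)
dK/dt = (3*t*e^(4*t) + t - e^(4*t) + 1)/(t*e^(4*t) - t)
d^2K/dt^2 = (-16*t^2*e^(4*t) + e^(8*t) - 2*e^(4*t) + 1)/(t^2*e^(8*t) - 2*t^2*e^(4*t) + t^2)
d^3K/dt^3 = (64*t^3*e^(8*t) + 64*t^3*e^(4*t) - 2*e^(12*t) + 6*e^(8*t) - 6*e^(4*t) + 2)/(t^3*e^(12*t) - 3*t^3*e^(8*t) + 3*t^3*e^(4*t) - t^3)

κ_4 = d^4K/dt^4 |_{t=0} = -32/15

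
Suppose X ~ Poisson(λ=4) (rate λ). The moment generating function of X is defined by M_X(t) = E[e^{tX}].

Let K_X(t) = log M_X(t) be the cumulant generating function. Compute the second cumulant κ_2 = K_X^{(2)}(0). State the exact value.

M_X(t) = e^(4*e^(t) - 4)
K_X(t) = log M_X(t) = 4*e^(t) - 4
K′(t) = 4*e^(t)
K′′(t) = 4*e^(t)

κ_2 = K′′(0) = 4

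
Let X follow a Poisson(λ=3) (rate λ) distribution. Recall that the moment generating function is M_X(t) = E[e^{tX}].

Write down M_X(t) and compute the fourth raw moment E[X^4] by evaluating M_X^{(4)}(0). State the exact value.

M_X(t) = e^(3*e^(t) - 3)
M^(4)(t) = (81*e^(4*t)*e^(3*e^(t)) + 162*e^(3*t)*e^(3*e^(t)) + 63*e^(2*t)*e^(3*e^(t)) + 3*e^(t)*e^(3*e^(t)))*e^(-3)

E[X^4] = M^(4)(0) = 309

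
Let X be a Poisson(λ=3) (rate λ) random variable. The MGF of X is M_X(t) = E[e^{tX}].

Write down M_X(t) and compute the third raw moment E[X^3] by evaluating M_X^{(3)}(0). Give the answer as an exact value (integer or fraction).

M_X(t) = e^(3*e^(t) - 3)
dM/dt = 3*e^(-3)*e^(t)*e^(3*e^(t))
d^2M/dt^2 = (9*e^(2*t)*e^(3*e^(t)) + 3*e^(t)*e^(3*e^(t)))*e^(-3)
d^3M/dt^3 = (27*e^(3*t)*e^(3*e^(t)) + 27*e^(2*t)*e^(3*e^(t)) + 3*e^(t)*e^(3*e^(t)))*e^(-3)

E[X^3] = d^3M/dt^3 |_{t=0} = 57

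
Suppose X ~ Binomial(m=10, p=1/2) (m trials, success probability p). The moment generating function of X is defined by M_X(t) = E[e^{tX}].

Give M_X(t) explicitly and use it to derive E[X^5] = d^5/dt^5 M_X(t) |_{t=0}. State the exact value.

M_X(t) = (e^(t)/2 + 1/2)^10

E[X^5] = M^(5)(0) = 13375/2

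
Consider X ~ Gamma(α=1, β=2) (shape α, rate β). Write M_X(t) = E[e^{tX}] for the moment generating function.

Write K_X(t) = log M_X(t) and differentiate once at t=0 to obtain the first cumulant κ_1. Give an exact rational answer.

κ_1 = K′(0) = 1/2

M_X(t) = 2/(2 - t)
K_X(t) = log M_X(t) = -log(2 - t) + log(2)
K′(t) = -1/(t - 2)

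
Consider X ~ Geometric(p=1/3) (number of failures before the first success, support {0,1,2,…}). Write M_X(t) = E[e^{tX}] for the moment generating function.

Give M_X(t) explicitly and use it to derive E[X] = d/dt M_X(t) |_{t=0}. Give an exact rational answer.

M_X(t) = 1/(3*(1 - 2*e^(t)/3))
dM/dt = 2*e^(t)/(4*e^(2*t) - 12*e^(t) + 9)

E[X] = dM/dt |_{t=0} = 2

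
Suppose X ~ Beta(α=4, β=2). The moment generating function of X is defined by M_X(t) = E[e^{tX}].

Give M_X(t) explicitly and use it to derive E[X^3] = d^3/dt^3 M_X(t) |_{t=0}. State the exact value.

E[X^3] = M′′′(0) = 5/14

M_X(t) = ₁F₁(4; 6; t)
M′(t) = 2*₁F₁(5; 7; t)/3
M′′(t) = 10*₁F₁(6; 8; t)/21
M′′′(t) = 5*₁F₁(7; 9; t)/14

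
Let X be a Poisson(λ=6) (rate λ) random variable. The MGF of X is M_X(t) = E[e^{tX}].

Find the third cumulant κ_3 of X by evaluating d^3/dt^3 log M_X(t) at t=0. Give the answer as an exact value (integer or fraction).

κ_3 = K^(3)(0) = 6

M_X(t) = e^(6*e^(t) - 6)
K_X(t) = log M_X(t) = 6*e^(t) - 6
K^(3)(t) = 6*e^(t)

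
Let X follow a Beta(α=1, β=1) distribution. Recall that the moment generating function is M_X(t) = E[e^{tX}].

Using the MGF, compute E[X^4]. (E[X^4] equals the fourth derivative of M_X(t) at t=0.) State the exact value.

E[X^4] = M^(4)(0) = 1/5

M_X(t) = ₁F₁(1; 2; t)
M^(4)(t) = ₁F₁(5; 6; t)/5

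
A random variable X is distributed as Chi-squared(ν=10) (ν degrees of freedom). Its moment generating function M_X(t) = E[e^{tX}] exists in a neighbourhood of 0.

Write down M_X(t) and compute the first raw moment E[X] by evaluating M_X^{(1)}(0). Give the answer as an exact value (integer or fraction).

M_X(t) = (1 - 2*t)^(-5)
M^(1)(t) = 10/(64*t^6 - 192*t^5 + 240*t^4 - 160*t^3 + 60*t^2 - 12*t + 1)

E[X] = M^(1)(0) = 10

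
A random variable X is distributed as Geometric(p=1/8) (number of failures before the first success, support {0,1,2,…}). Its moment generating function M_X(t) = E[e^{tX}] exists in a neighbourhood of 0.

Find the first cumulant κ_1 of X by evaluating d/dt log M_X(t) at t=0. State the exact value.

κ_1 = D[K](0) = 7

M_X(t) = 1/(8*(1 - 7*e^(t)/8))
K_X(t) = log M_X(t) = -log(1 - 7*e^(t)/8) - 3*log(2)
D[K](t) = -7*e^(t)/(7*e^(t) - 8)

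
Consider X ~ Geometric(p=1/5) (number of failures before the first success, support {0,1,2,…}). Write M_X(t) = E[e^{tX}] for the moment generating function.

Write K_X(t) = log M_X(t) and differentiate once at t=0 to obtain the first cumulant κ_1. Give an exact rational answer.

κ_1 = K′(0) = 4

M_X(t) = 1/(5*(1 - 4*e^(t)/5))
K_X(t) = log M_X(t) = -log(1 - 4*e^(t)/5) - log(5)
K′(t) = -4*e^(t)/(4*e^(t) - 5)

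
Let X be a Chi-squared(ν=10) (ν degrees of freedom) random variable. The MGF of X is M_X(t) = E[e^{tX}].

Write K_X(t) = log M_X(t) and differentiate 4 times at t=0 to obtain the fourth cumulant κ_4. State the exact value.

M_X(t) = (1 - 2*t)^(-5)
K_X(t) = log M_X(t) = -5*log(1 - 2*t)
K′(t) = -10/(2*t - 1)
K′′(t) = 20/(4*t^2 - 4*t + 1)
K′′′(t) = -80/(8*t^3 - 12*t^2 + 6*t - 1)
K′′′′(t) = 480/(16*t^4 - 32*t^3 + 24*t^2 - 8*t + 1)

κ_4 = K′′′′(0) = 480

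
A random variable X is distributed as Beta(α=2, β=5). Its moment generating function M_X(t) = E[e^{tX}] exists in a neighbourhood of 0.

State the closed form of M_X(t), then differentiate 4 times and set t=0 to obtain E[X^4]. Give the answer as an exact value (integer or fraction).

M_X(t) = ₁F₁(2; 7; t)
dM/dt = 2*₁F₁(3; 8; t)/7
d^2M/dt^2 = 3*₁F₁(4; 9; t)/28
d^3M/dt^3 = ₁F₁(5; 10; t)/21
d^4M/dt^4 = ₁F₁(6; 11; t)/42

E[X^4] = d^4M/dt^4 |_{t=0} = 1/42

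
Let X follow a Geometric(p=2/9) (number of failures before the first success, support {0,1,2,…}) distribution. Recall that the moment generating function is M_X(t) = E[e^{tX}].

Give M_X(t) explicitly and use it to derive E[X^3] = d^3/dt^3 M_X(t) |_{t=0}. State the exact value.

M_X(t) = 2/(9*(1 - 7*e^(t)/9))
M^(3)(t) = (686*e^(3*t) + 3528*e^(2*t) + 1134*e^(t))/(2401*e^(4*t) - 12348*e^(3*t) + 23814*e^(2*t) - 20412*e^(t) + 6561)

E[X^3] = M^(3)(0) = 1337/4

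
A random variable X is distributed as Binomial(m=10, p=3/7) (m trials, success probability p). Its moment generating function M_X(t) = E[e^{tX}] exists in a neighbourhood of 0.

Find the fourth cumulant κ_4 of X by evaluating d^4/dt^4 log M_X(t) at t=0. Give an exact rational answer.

κ_4 = K^(4)(0) = -2760/2401

M_X(t) = (3*e^(t)/7 + 4/7)^10
K_X(t) = log M_X(t) = 10*log(3*e^(t)/7 + 4/7)
K^(4)(t) = (1080*e^(3*t) - 5760*e^(2*t) + 1920*e^(t))/(81*e^(4*t) + 432*e^(3*t) + 864*e^(2*t) + 768*e^(t) + 256)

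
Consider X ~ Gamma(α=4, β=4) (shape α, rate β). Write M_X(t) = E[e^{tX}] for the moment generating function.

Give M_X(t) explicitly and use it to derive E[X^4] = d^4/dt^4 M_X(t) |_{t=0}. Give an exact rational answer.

M_X(t) = 256/(4 - t)^4
dM/dt = -1024/(t^5 - 20*t^4 + 160*t^3 - 640*t^2 + 1280*t - 1024)
d^2M/dt^2 = 5120/(t^6 - 24*t^5 + 240*t^4 - 1280*t^3 + 3840*t^2 - 6144*t + 4096)
d^3M/dt^3 = -30720/(t^7 - 28*t^6 + 336*t^5 - 2240*t^4 + 8960*t^3 - 21504*t^2 + 28672*t - 16384)
d^4M/dt^4 = 215040/(t^8 - 32*t^7 + 448*t^6 - 3584*t^5 + 17920*t^4 - 57344*t^3 + 114688*t^2 - 131072*t + 65536)

E[X^4] = d^4M/dt^4 |_{t=0} = 105/32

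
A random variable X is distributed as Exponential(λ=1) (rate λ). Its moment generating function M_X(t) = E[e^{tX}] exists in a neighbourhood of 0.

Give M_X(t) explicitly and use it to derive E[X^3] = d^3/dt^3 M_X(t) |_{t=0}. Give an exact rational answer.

E[X^3] = d^3M/dt^3 |_{t=0} = 6

M_X(t) = 1/(1 - t)
dM/dt = 1/(t^2 - 2*t + 1)
d^2M/dt^2 = -2/(t^3 - 3*t^2 + 3*t - 1)
d^3M/dt^3 = 6/(t^4 - 4*t^3 + 6*t^2 - 4*t + 1)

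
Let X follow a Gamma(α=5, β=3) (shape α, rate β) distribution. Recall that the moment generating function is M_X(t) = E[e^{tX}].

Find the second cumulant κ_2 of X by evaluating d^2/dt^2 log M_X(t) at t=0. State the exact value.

M_X(t) = 243/(3 - t)^5
K_X(t) = log M_X(t) = -5*log(3 - t) + 5*log(3)
K′(t) = -5/(t - 3)
K′′(t) = 5/(t^2 - 6*t + 9)

κ_2 = K′′(0) = 5/9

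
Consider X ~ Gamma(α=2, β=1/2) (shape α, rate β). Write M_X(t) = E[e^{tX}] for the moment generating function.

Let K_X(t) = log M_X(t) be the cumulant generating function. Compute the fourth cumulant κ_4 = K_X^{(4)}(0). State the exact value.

M_X(t) = 1/(4*(1/2 - t)^2)
K_X(t) = log M_X(t) = -2*log(1/2 - t) - 2*log(2)
D^4[K](t) = 192/(16*t^4 - 32*t^3 + 24*t^2 - 8*t + 1)

κ_4 = D^4[K](0) = 192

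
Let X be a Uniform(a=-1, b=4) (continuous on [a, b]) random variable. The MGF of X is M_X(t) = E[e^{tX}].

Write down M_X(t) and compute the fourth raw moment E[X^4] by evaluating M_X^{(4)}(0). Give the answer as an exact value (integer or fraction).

E[X^4] = M^(4)(0) = 41

M_X(t) = (e^(4*t) - e^(-t))/(5*t)
M^(4)(t) = (256*t^4*e^(5*t) - t^4 - 256*t^3*e^(5*t) - 4*t^3 + 192*t^2*e^(5*t) - 12*t^2 - 96*t*e^(5*t) - 24*t + 24*e^(5*t) - 24)*e^(-t)/(5*t^5)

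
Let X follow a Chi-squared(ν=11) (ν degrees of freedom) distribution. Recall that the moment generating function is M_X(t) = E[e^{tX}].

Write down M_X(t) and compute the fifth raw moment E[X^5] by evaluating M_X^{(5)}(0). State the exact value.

E[X^5] = d^5M/dt^5 |_{t=0} = 692835

M_X(t) = (1 - 2*t)^(-11/2)
dM/dt = 11/(64*t^6*√(1 - 2*t) - 192*t^5*√(1 - 2*t) + 240*t^4*√(1 - 2*t) - 160*t^3*√(1 - 2*t) + 60*t^2*√(1 - 2*t) - 12*t*√(1 - 2*t) + √(1 - 2*t))
d^2M/dt^2 = -143/(128*t^7*√(1 - 2*t) - 448*t^6*√(1 - 2*t) + 672*t^5*√(1 - 2*t) - 560*t^4*√(1 - 2*t) + 280*t^3*√(1 - 2*t) - 84*t^2*√(1 - 2*t) + 14*t*√(1 - 2*t) - √(1 - 2*t))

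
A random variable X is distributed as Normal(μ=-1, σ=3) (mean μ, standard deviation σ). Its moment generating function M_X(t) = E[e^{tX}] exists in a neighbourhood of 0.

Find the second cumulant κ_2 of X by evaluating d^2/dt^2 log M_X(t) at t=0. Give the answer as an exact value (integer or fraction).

M_X(t) = e^(9*t^2/2 - t)
K_X(t) = log M_X(t) = 9*t^2/2 - t
K^(2)(t) = 9

κ_2 = K^(2)(0) = 9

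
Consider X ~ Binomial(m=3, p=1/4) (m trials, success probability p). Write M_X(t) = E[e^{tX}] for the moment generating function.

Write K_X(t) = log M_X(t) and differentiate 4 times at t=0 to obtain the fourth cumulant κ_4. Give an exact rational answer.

κ_4 = K′′′′(0) = -9/128

M_X(t) = (e^(t)/4 + 3/4)^3
K_X(t) = log M_X(t) = 3*log(e^(t)/4 + 3/4)
K′(t) = 3*e^(t)/(e^(t) + 3)
K′′(t) = 9*e^(t)/(e^(2*t) + 6*e^(t) + 9)
K′′′(t) = (-9*e^(2*t) + 27*e^(t))/(e^(3*t) + 9*e^(2*t) + 27*e^(t) + 27)
K′′′′(t) = (9*e^(3*t) - 108*e^(2*t) + 81*e^(t))/(e^(4*t) + 12*e^(3*t) + 54*e^(2*t) + 108*e^(t) + 81)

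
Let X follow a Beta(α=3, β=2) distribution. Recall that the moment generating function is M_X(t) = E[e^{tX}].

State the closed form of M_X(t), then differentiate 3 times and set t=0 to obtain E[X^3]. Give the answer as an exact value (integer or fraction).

M_X(t) = ₁F₁(3; 5; t)
dM/dt = 3*₁F₁(4; 6; t)/5
d^2M/dt^2 = 2*₁F₁(5; 7; t)/5
d^3M/dt^3 = 2*₁F₁(6; 8; t)/7

E[X^3] = d^3M/dt^3 |_{t=0} = 2/7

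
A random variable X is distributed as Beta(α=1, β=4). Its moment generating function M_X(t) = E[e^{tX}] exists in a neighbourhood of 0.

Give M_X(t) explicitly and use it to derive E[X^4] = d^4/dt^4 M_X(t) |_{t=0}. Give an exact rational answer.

M_X(t) = ₁F₁(1; 5; t)
D^4[M](t) = ₁F₁(5; 9; t)/70

E[X^4] = D^4[M](0) = 1/70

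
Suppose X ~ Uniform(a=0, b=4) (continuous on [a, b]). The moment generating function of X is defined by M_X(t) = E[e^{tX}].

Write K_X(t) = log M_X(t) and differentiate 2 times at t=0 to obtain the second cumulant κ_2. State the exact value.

κ_2 = K^(2)(0) = 4/3

M_X(t) = (e^(4*t) - 1)/(4*t)
K_X(t) = log M_X(t) = -log(t) + log(e^(4*t) - 1) - 2*log(2)
K^(2)(t) = (-16*t^2*e^(4*t) + e^(8*t) - 2*e^(4*t) + 1)/(t^2*e^(8*t) - 2*t^2*e^(4*t) + t^2)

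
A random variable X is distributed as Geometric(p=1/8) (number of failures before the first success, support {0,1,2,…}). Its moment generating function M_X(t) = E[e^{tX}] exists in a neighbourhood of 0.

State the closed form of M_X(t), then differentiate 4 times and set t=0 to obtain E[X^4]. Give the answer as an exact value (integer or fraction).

E[X^4] = M^(4)(0) = 70665

M_X(t) = 1/(8*(1 - 7*e^(t)/8))
M^(4)(t) = (-2401*e^(4*t) - 30184*e^(3*t) - 34496*e^(2*t) - 3584*e^(t))/(16807*e^(5*t) - 96040*e^(4*t) + 219520*e^(3*t) - 250880*e^(2*t) + 143360*e^(t) - 32768)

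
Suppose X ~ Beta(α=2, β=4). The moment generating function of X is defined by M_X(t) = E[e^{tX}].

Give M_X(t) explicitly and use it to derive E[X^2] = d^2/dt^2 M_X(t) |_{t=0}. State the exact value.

E[X^2] = M^(2)(0) = 1/7

M_X(t) = ₁F₁(2; 6; t)
M^(2)(t) = ₁F₁(4; 8; t)/7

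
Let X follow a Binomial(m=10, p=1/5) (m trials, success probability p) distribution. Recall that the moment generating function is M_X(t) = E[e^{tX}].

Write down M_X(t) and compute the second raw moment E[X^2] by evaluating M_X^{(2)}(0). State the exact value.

E[X^2] = M^(2)(0) = 28/5

M_X(t) = (e^(t)/5 + 4/5)^10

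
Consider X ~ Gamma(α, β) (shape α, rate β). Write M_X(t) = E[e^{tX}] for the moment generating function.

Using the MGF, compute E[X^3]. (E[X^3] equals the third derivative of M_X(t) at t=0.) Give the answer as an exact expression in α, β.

E[X^3] = M′′′(0) = α*(α^2 + 3*α + 2)/β^3

M_X(t) = (β/(β - t))^α
M′(t) = -α*β^α*(1/(β - t))^α/(-β + t)
M′′(t) = (α^2*β^α*(1/(β - t))^α + α*β^α*(1/(β - t))^α)/(β^2 - 2*β*t + t^2)
M′′′(t) = (-α^3*β^α*(1/(β - t))^α - 3*α^2*β^α*(1/(β - t))^α - 2*α*β^α*(1/(β - t))^α)/(-β^3 + 3*β^2*t - 3*β*t^2 + t^3)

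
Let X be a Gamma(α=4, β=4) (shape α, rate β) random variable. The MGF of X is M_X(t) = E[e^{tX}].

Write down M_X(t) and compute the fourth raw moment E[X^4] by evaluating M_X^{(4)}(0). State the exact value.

M_X(t) = 256/(4 - t)^4
M^(4)(t) = 215040/(t^8 - 32*t^7 + 448*t^6 - 3584*t^5 + 17920*t^4 - 57344*t^3 + 114688*t^2 - 131072*t + 65536)

E[X^4] = M^(4)(0) = 105/32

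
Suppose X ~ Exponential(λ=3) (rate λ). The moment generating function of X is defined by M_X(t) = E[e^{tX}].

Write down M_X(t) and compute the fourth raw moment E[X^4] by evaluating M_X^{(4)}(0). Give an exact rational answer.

E[X^4] = M^(4)(0) = 8/27

M_X(t) = 3/(3 - t)
M^(4)(t) = -72/(t^5 - 15*t^4 + 90*t^3 - 270*t^2 + 405*t - 243)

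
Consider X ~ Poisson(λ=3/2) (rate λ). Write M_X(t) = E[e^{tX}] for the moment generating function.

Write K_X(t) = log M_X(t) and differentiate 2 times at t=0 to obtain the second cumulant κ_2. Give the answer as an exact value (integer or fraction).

κ_2 = d^2K/dt^2 |_{t=0} = 3/2

M_X(t) = e^(3*e^(t)/2 - 3/2)
K_X(t) = log M_X(t) = 3*e^(t)/2 - 3/2
dK/dt = 3*e^(t)/2
d^2K/dt^2 = 3*e^(t)/2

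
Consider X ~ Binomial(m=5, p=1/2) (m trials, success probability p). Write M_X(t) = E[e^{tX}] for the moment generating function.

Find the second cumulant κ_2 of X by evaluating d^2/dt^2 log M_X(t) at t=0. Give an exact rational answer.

κ_2 = K′′(0) = 5/4

M_X(t) = (e^(t)/2 + 1/2)^5
K_X(t) = log M_X(t) = 5*log(e^(t)/2 + 1/2)
K′(t) = 5*e^(t)/(e^(t) + 1)
K′′(t) = 5*e^(t)/(e^(2*t) + 2*e^(t) + 1)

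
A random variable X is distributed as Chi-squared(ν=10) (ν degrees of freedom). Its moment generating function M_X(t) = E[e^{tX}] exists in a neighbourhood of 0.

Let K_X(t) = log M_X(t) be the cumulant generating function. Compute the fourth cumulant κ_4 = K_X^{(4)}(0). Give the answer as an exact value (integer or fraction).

κ_4 = K^(4)(0) = 480

M_X(t) = (1 - 2*t)^(-5)
K_X(t) = log M_X(t) = -5*log(1 - 2*t)
K^(4)(t) = 480/(16*t^4 - 32*t^3 + 24*t^2 - 8*t + 1)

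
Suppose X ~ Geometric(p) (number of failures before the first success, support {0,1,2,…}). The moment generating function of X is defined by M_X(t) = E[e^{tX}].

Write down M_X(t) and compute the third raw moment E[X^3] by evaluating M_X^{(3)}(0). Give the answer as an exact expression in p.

E[X^3] = M′′′(0) = -1 + 7/p - 12/p^2 + 6/p^3

M_X(t) = p/(-(1 - p)*e^(t) + 1)
M′(t) = (-p^2*e^(t) + p*e^(t))/(p^2*e^(2*t) - 2*p*e^(2*t) + 2*p*e^(t) + e^(2*t) - 2*e^(t) + 1)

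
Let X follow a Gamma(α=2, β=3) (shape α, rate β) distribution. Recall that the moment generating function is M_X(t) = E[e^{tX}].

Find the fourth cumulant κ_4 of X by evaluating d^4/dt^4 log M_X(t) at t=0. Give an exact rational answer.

κ_4 = K′′′′(0) = 4/27

M_X(t) = 9/(3 - t)^2
K_X(t) = log M_X(t) = -2*log(3 - t) + 2*log(3)
K′(t) = -2/(t - 3)
K′′(t) = 2/(t^2 - 6*t + 9)
K′′′(t) = -4/(t^3 - 9*t^2 + 27*t - 27)
K′′′′(t) = 12/(t^4 - 12*t^3 + 54*t^2 - 108*t + 81)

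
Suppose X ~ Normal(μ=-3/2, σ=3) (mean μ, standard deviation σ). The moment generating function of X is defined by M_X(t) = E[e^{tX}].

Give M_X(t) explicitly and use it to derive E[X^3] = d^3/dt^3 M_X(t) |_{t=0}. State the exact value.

M_X(t) = e^(9*t^2/2 - 3*t/2)
M^(3)(t) = (5832*t^3*e^(9*t^2/2) - 2916*t^2*e^(9*t^2/2) + 2430*t*e^(9*t^2/2) - 351*e^(9*t^2/2))*e^(-3*t/2)/8

E[X^3] = M^(3)(0) = -351/8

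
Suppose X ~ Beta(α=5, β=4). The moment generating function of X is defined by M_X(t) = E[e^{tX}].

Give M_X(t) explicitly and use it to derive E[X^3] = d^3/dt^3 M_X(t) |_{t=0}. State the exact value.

E[X^3] = M′′′(0) = 7/33

M_X(t) = ₁F₁(5; 9; t)
M′(t) = 5*₁F₁(6; 10; t)/9
M′′(t) = ₁F₁(7; 11; t)/3
M′′′(t) = 7*₁F₁(8; 12; t)/33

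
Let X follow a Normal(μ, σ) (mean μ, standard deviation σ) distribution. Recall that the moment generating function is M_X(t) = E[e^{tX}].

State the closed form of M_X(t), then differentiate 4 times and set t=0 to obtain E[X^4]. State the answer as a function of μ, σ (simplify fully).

E[X^4] = M^(4)(0) = μ^4 + 6*μ^2*σ^2 + 3*σ^4

M_X(t) = e^(μ*t + σ^2*t^2/2)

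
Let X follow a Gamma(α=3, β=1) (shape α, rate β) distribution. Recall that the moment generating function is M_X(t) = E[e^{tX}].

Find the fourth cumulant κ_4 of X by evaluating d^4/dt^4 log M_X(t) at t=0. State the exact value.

M_X(t) = (1 - t)^(-3)
K_X(t) = log M_X(t) = -3*log(1 - t)
K^(4)(t) = 18/(t^4 - 4*t^3 + 6*t^2 - 4*t + 1)

κ_4 = K^(4)(0) = 18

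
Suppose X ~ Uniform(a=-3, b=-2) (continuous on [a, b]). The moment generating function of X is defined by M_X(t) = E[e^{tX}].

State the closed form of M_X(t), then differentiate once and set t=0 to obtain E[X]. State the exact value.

M_X(t) = (e^(-2*t) - e^(-3*t))/t
dM/dt = (-2*t*e^(t) + 3*t - e^(t) + 1)*e^(-3*t)/t^2

E[X] = dM/dt |_{t=0} = -5/2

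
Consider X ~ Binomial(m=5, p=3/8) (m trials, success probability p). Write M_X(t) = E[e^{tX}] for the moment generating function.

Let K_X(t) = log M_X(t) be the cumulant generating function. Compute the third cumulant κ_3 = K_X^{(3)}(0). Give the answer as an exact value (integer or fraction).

κ_3 = K^(3)(0) = 75/256

M_X(t) = (3*e^(t)/8 + 5/8)^5
K_X(t) = log M_X(t) = 5*log(3*e^(t)/8 + 5/8)
K^(3)(t) = (-225*e^(2*t) + 375*e^(t))/(27*e^(3*t) + 135*e^(2*t) + 225*e^(t) + 125)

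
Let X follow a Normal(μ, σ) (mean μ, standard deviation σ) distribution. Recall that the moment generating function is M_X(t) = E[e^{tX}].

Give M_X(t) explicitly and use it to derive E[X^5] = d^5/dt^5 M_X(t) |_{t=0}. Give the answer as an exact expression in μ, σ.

M_X(t) = e^(μ*t + σ^2*t^2/2)
dM/dt = μ*e^(μ*t)*e^(σ^2*t^2/2) + σ^2*t*e^(μ*t)*e^(σ^2*t^2/2)
d^2M/dt^2 = μ^2*e^(μ*t)*e^(σ^2*t^2/2) + 2*μ*σ^2*t*e^(μ*t)*e^(σ^2*t^2/2) + σ^4*t^2*e^(μ*t)*e^(σ^2*t^2/2) + σ^2*e^(μ*t)*e^(σ^2*t^2/2)

E[X^5] = d^5M/dt^5 |_{t=0} = μ*(μ^4 + 10*μ^2*σ^2 + 15*σ^4)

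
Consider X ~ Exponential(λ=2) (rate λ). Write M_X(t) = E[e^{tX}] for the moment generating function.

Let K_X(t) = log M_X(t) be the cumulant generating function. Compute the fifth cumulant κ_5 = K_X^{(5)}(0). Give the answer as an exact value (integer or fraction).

κ_5 = K^(5)(0) = 3/4

M_X(t) = 2/(2 - t)
K_X(t) = log M_X(t) = -log(2 - t) + log(2)
K^(5)(t) = -24/(t^5 - 10*t^4 + 40*t^3 - 80*t^2 + 80*t - 32)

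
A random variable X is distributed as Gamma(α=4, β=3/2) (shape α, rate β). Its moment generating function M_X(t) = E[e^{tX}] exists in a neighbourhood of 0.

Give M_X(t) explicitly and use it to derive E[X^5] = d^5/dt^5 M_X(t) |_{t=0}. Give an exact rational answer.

M_X(t) = 81/(16*(3/2 - t)^4)
M^(5)(t) = -17418240/(512*t^9 - 6912*t^8 + 41472*t^7 - 145152*t^6 + 326592*t^5 - 489888*t^4 + 489888*t^3 - 314928*t^2 + 118098*t - 19683)

E[X^5] = M^(5)(0) = 71680/81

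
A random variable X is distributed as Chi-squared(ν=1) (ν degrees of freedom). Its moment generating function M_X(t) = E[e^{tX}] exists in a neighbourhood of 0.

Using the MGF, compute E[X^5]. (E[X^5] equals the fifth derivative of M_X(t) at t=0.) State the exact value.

E[X^5] = d^5M/dt^5 |_{t=0} = 945

M_X(t) = 1/√(1 - 2*t)
dM/dt = -1/(2*t*√(1 - 2*t) - √(1 - 2*t))
d^2M/dt^2 = 3/(4*t^2*√(1 - 2*t) - 4*t*√(1 - 2*t) + √(1 - 2*t))
d^3M/dt^3 = -15/(8*t^3*√(1 - 2*t) - 12*t^2*√(1 - 2*t) + 6*t*√(1 - 2*t) - √(1 - 2*t))
d^4M/dt^4 = 105/(16*t^4*√(1 - 2*t) - 32*t^3*√(1 - 2*t) + 24*t^2*√(1 - 2*t) - 8*t*√(1 - 2*t) + √(1 - 2*t))
d^5M/dt^5 = -945/(32*t^5*√(1 - 2*t) - 80*t^4*√(1 - 2*t) + 80*t^3*√(1 - 2*t) - 40*t^2*√(1 - 2*t) + 10*t*√(1 - 2*t) - √(1 - 2*t))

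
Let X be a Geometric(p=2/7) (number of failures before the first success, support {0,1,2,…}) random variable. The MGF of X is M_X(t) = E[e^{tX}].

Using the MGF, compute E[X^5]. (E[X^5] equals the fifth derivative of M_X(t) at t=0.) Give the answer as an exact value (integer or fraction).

M_X(t) = 2/(7*(1 - 5*e^(t)/7))

E[X^5] = D^5[M](0) = 47255/2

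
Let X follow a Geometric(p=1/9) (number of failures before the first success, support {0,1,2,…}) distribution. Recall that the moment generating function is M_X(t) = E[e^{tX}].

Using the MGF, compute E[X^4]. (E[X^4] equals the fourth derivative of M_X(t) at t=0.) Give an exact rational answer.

M_X(t) = 1/(9*(1 - 8*e^(t)/9))
M′(t) = 8*e^(t)/(64*e^(2*t) - 144*e^(t) + 81)
M′′(t) = (-64*e^(2*t) - 72*e^(t))/(512*e^(3*t) - 1728*e^(2*t) + 1944*e^(t) - 729)
M′′′(t) = (512*e^(3*t) + 2304*e^(2*t) + 648*e^(t))/(4096*e^(4*t) - 18432*e^(3*t) + 31104*e^(2*t) - 23328*e^(t) + 6561)
M′′′′(t) = (-4096*e^(4*t) - 50688*e^(3*t) - 57024*e^(2*t) - 5832*e^(t))/(32768*e^(5*t) - 184320*e^(4*t) + 414720*e^(3*t) - 466560*e^(2*t) + 262440*e^(t) - 59049)

E[X^4] = M′′′′(0) = 117640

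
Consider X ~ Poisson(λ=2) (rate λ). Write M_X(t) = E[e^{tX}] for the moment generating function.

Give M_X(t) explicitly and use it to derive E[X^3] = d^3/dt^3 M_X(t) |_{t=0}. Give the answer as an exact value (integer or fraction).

E[X^3] = M′′′(0) = 22

M_X(t) = e^(2*e^(t) - 2)
M′(t) = 2*e^(-2)*e^(t)*e^(2*e^(t))
M′′(t) = (4*e^(2*t)*e^(2*e^(t)) + 2*e^(t)*e^(2*e^(t)))*e^(-2)
M′′′(t) = (8*e^(3*t)*e^(2*e^(t)) + 12*e^(2*t)*e^(2*e^(t)) + 2*e^(t)*e^(2*e^(t)))*e^(-2)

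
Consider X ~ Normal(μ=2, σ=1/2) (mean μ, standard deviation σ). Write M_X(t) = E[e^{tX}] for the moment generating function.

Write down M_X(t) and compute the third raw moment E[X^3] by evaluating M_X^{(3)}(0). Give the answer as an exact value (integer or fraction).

M_X(t) = e^(t^2/8 + 2*t)
M^(3)(t) = t^3*e^(2*t)*e^(t^2/8)/64 + 3*t^2*e^(2*t)*e^(t^2/8)/8 + 51*t*e^(2*t)*e^(t^2/8)/16 + 19*e^(2*t)*e^(t^2/8)/2

E[X^3] = M^(3)(0) = 19/2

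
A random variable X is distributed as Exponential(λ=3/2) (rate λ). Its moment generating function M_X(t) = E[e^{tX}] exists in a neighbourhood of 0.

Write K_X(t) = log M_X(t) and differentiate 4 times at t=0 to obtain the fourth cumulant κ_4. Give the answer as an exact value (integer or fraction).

κ_4 = d^4K/dt^4 |_{t=0} = 32/27

M_X(t) = 3/(2*(3/2 - t))
K_X(t) = log M_X(t) = -log(3/2 - t) - log(2) + log(3)
dK/dt = -2/(2*t - 3)
d^2K/dt^2 = 4/(4*t^2 - 12*t + 9)
d^3K/dt^3 = -16/(8*t^3 - 36*t^2 + 54*t - 27)
d^4K/dt^4 = 96/(16*t^4 - 96*t^3 + 216*t^2 - 216*t + 81)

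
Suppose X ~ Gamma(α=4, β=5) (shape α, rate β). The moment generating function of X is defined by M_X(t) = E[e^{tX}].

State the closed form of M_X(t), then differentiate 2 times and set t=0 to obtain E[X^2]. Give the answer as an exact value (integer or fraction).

E[X^2] = M^(2)(0) = 4/5

M_X(t) = 625/(5 - t)^4
M^(2)(t) = 12500/(t^6 - 30*t^5 + 375*t^4 - 2500*t^3 + 9375*t^2 - 18750*t + 15625)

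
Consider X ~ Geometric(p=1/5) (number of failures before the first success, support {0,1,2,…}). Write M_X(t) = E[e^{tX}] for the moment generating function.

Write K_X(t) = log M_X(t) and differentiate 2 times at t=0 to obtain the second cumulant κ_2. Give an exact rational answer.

M_X(t) = 1/(5*(1 - 4*e^(t)/5))
K_X(t) = log M_X(t) = -log(1 - 4*e^(t)/5) - log(5)
K^(2)(t) = 20*e^(t)/(16*e^(2*t) - 40*e^(t) + 25)

κ_2 = K^(2)(0) = 20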